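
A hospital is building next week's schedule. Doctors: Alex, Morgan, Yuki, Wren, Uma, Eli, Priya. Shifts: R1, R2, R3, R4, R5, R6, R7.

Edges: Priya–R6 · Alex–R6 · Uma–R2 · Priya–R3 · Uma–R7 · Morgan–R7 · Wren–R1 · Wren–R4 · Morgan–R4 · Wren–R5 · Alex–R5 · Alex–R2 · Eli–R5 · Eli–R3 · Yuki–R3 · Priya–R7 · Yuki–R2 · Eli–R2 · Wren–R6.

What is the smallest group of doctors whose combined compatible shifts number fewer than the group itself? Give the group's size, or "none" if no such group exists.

A matching saturating every doctor exists, for instance Alex→R6, Morgan→R4, Yuki→R3, Wren→R1, Uma→R2, Eli→R5, Priya→R7.
By Hall's marriage theorem, this means |N(S)| ≥ |S| for every subset S, so no violating subset exists.

none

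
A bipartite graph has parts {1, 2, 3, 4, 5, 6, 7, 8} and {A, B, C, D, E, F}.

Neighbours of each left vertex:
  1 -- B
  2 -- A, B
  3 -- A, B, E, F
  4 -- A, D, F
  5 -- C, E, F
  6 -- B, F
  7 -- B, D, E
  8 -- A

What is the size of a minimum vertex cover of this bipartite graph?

A maximum matching has 6 edges (e.g. 1–B, 2–A, 3–E, 4–D, 5–C, 6–F).
By König's theorem the minimum vertex cover has the same size. One such cover is {5, A, B, D, E, F}.

6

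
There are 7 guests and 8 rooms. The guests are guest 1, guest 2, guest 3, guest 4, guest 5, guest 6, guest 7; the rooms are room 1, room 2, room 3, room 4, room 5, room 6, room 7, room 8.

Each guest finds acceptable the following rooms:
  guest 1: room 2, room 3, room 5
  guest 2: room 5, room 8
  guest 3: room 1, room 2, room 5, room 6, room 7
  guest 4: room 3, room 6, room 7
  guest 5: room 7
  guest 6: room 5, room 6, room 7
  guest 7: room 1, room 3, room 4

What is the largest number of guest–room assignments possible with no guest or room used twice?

7

For example, pair guest 1-room 2, guest 2-room 8, guest 3-room 1, guest 4-room 6, guest 5-room 7, guest 6-room 5, guest 7-room 3.
This saturates every guest, so 7 is the maximum.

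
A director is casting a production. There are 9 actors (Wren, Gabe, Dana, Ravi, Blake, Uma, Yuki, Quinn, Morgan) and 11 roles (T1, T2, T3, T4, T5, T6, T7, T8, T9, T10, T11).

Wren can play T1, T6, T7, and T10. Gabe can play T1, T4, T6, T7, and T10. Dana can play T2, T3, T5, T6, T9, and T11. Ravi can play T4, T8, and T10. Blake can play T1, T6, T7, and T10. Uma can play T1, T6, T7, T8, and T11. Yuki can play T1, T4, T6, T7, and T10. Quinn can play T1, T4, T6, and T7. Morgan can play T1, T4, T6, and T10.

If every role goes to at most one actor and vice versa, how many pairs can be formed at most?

One maximum matching: Wren–T1, Gabe–T10, Dana–T5, Ravi–T8, Blake–T6, Uma–T11, Yuki–T4, Quinn–T7.
The set {Wren, Gabe, Blake, Yuki, Quinn, Morgan} has only 5 neighbours ({T1, T10, T4, T6, T7}), so by Hall's theorem at most 8 of the 9 actors can be matched.

8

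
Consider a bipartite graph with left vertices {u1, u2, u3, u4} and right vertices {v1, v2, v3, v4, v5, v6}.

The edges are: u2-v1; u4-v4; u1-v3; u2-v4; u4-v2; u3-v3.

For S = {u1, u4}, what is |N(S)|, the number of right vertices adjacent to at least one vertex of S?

3

The union of neighbours of {u1, u4} is {v2, v3, v4}, which has 3 elements.
Since |N(S)| = 3 ≥ |S| = 2, Hall's condition holds for this subset.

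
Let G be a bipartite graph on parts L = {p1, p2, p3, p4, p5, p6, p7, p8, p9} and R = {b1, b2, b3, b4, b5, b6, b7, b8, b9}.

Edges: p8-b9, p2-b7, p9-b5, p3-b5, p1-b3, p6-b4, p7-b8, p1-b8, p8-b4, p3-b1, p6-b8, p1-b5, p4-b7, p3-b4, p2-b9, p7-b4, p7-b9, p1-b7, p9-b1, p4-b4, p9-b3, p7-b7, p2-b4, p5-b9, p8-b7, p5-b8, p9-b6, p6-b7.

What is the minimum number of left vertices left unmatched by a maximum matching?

For example, pair p1→b5, p2→b4, p3→b1, p4→b7, p5→b9, p6→b8, p9→b3.
The set {p2, p4, p5, p6, p7, p8} has only 4 neighbours ({b4, b7, b8, b9}), so by Hall's theorem at most 7 of the 9 left vertices can be matched.
That matches 7 of the 9, leaving 2 unmatched; no matching can do better.

2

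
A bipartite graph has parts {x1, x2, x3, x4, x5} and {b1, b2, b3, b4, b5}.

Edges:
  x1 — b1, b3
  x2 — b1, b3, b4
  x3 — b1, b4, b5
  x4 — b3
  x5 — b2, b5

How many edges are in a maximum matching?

5

A valid assignment of size 5: x1–b1, x2–b4, x3–b5, x4–b3, x5–b2.
This saturates every left vertex, so 5 is the maximum.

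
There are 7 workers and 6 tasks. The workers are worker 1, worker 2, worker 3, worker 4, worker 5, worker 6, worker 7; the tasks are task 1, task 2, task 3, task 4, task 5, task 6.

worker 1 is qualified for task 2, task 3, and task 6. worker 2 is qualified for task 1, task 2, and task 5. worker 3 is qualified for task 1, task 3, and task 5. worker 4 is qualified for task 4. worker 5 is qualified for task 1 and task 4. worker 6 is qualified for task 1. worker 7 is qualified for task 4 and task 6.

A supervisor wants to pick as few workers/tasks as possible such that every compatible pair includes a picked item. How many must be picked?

{worker 1, worker 2, worker 3, worker 7, task 1, task 4} is a vertex cover of size 6: every edge has an endpoint in this set.
No smaller cover exists because worker 1–task 2, worker 2–task 5, worker 3–task 3, worker 4–task 4, worker 5–task 1, worker 7–task 6 is a matching of size 6, and a cover must include an endpoint of each of these disjoint edges (König's theorem).

6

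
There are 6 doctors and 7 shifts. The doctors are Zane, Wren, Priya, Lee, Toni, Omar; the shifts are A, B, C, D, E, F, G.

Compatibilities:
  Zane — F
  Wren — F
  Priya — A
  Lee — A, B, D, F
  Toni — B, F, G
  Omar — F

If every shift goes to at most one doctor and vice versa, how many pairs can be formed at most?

One maximum matching: Zane→F, Priya→A, Lee→D, Toni→B.
The set {Zane, Wren, Omar} has only 1 neighbour ({F}), so by Hall's theorem at most 4 of the 6 doctors can be matched.

4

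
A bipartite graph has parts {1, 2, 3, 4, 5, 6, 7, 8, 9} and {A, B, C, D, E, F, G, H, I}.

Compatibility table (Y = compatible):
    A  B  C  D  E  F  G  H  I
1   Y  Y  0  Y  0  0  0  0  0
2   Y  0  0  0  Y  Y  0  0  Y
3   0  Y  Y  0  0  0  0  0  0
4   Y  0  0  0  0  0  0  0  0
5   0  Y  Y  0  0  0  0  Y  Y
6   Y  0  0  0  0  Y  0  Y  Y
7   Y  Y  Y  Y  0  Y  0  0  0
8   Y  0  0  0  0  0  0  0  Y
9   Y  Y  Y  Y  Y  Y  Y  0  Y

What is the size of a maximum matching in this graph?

A valid assignment of size 9: 1–D, 2–E, 3–C, 4–A, 5–H, 6–F, 7–B, 8–I, 9–G.
All 9 left vertices are matched, so no larger matching exists.

9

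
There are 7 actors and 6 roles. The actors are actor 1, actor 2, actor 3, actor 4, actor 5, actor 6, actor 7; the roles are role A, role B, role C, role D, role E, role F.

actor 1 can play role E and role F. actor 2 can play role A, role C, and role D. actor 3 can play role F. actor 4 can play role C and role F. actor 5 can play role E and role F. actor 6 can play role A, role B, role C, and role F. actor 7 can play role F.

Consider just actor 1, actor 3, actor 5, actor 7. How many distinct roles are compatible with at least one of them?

2

The union of neighbours of {actor 1, actor 3, actor 5, actor 7} is {role E, role F}, which has 2 elements.
Since |N(S)| = 2 < |S| = 4, Hall's condition fails for this subset.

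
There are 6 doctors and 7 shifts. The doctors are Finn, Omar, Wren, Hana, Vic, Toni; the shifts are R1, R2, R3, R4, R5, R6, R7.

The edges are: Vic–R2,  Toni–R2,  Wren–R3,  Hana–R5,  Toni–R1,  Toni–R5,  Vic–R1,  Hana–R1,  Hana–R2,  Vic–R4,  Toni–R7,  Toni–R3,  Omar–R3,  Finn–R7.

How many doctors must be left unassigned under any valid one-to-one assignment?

For example, pair Finn-R7, Omar-R3, Hana-R5, Vic-R4, Toni-R2.
The set {Omar, Wren} has only 1 neighbour ({R3}), so by Hall's theorem at most 5 of the 6 doctors can be matched.
That matches 5 of the 6, leaving 1 unmatched; no matching can do better.

1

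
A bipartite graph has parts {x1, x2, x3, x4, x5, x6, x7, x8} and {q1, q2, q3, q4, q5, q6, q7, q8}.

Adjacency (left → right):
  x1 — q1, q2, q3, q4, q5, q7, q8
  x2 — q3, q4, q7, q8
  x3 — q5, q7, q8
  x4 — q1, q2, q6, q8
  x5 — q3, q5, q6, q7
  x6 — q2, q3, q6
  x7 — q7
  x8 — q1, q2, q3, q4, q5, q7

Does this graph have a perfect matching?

For example, pair x1–q1, x2–q8, x3–q5, x4–q6, x5–q3, x6–q2, x7–q7, x8–q4.
Every left vertex is matched, so this is a perfect matching.

Yes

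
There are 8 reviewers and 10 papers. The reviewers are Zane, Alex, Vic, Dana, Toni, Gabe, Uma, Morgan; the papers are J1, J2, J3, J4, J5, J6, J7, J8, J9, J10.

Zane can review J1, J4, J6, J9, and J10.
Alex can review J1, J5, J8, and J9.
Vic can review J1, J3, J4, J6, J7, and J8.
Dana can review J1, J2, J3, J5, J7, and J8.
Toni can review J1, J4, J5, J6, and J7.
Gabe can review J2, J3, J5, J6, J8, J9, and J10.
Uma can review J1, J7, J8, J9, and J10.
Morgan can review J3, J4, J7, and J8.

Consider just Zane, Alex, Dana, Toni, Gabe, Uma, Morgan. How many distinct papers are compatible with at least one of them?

10

The union of neighbours of {Zane, Alex, Dana, Toni, Gabe, Uma, Morgan} is {J1, J2, J3, J4, J5, J6, J7, J8, J9, J10}, which has 10 elements.
Since |N(S)| = 10 ≥ |S| = 7, Hall's condition holds for this subset.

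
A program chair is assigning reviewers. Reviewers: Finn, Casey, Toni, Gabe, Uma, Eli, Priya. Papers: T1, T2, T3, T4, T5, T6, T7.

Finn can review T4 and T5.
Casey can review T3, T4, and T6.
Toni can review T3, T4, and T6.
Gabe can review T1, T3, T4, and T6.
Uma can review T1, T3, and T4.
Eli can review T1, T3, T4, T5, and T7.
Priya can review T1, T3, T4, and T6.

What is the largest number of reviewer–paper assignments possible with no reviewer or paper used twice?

A valid assignment of size 6: Finn–T5, Casey–T6, Toni–T3, Gabe–T1, Uma–T4, Eli–T7.
The set {Casey, Toni, Gabe, Uma, Priya} has only 4 neighbours ({T1, T3, T4, T6}), so by Hall's theorem at most 6 of the 7 reviewers can be matched.

6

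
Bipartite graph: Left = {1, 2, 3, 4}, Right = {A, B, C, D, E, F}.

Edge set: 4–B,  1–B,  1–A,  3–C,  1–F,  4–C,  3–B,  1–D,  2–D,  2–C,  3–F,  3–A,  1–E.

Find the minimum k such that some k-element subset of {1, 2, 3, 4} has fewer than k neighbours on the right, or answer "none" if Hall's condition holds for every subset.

A matching saturating every left vertex exists, for instance 1→A, 2→C, 3→F, 4→B.
By Hall's marriage theorem, this means |N(S)| ≥ |S| for every subset S, so no violating subset exists.

none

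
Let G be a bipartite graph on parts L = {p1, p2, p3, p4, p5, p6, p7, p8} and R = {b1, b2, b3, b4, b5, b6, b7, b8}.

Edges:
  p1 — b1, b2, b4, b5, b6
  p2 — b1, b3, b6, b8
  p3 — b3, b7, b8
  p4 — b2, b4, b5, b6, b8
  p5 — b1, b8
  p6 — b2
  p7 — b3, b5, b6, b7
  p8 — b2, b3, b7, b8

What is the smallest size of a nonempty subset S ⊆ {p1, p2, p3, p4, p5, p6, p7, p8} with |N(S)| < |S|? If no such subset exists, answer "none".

none

A matching saturating every left vertex exists, for instance p1→b4, p2→b8, p3→b7, p4→b5, p5→b1, p6→b2, p7→b6, p8→b3.
By Hall's marriage theorem, this means |N(S)| ≥ |S| for every subset S, so no violating subset exists.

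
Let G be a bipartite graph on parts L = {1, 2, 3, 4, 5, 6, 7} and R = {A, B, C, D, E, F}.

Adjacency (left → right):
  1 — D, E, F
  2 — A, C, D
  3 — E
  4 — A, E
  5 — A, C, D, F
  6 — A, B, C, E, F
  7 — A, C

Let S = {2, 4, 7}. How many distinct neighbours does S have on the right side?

4

The union of neighbours of {2, 4, 7} is {A, C, D, E}, which has 4 elements.
Since |N(S)| = 4 ≥ |S| = 3, Hall's condition holds for this subset.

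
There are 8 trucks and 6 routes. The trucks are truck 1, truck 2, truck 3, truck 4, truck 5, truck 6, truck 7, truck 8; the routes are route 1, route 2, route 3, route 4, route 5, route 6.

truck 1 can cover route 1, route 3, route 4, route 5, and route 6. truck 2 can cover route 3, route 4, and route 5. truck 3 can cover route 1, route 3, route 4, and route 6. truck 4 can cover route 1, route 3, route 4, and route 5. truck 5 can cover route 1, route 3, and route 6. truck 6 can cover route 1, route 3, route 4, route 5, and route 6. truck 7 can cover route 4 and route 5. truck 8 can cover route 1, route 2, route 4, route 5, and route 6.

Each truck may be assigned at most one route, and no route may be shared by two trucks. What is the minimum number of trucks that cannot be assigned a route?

For example, pair truck 1–route 1, truck 2–route 5, truck 3–route 4, truck 4–route 3, truck 5–route 6, truck 8–route 2.
The set {truck 1, truck 2, truck 3, truck 4, truck 5, truck 6, truck 7} has only 5 neighbours ({route 1, route 3, route 4, route 5, route 6}), so by Hall's theorem at most 6 of the 8 trucks can be matched.
That matches 6 of the 8, leaving 2 unmatched; no matching can do better.

2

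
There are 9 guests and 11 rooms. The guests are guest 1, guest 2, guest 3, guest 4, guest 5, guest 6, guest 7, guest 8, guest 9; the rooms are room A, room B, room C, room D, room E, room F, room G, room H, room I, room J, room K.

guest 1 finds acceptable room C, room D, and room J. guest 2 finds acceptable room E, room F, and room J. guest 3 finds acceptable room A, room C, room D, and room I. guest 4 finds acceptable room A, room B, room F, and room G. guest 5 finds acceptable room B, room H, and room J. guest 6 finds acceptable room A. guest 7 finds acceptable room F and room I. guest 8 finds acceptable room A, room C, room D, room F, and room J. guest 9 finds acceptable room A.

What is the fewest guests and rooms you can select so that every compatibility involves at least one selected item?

{guest 1, guest 2, guest 3, guest 4, guest 5, guest 7, guest 8, room A} is a vertex cover of size 8: every edge has an endpoint in this set.
No smaller cover exists because guest 1–room D, guest 2–room E, guest 3–room I, guest 4–room G, guest 5–room H, guest 6–room A, guest 7–room F, guest 8–room J is a matching of size 8, and a cover must include an endpoint of each of these disjoint edges (König's theorem).

8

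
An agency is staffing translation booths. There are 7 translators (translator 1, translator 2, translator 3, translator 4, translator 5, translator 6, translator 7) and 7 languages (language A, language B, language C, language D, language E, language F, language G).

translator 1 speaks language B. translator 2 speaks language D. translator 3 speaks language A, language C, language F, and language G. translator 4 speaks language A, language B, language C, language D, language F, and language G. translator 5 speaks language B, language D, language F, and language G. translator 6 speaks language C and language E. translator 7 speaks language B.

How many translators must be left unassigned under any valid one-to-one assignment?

For example, pair translator 1→language B, translator 2→language D, translator 3→language A, translator 4→language G, translator 5→language F, translator 6→language E.
The set {translator 1, translator 7} has only 1 neighbour ({language B}), so by Hall's theorem at most 6 of the 7 translators can be matched.
That matches 6 of the 7, leaving 1 unmatched; no matching can do better.

1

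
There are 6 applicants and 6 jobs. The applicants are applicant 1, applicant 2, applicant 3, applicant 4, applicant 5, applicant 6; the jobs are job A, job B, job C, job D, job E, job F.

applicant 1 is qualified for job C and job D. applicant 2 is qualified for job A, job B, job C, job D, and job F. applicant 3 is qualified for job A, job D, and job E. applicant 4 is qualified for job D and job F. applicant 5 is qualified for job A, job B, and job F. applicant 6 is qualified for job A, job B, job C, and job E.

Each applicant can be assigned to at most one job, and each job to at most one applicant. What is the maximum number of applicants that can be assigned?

6

One maximum matching: applicant 1-job C, applicant 2-job B, applicant 3-job E, applicant 4-job D, applicant 5-job F, applicant 6-job A.
This saturates every applicant, so 6 is the maximum.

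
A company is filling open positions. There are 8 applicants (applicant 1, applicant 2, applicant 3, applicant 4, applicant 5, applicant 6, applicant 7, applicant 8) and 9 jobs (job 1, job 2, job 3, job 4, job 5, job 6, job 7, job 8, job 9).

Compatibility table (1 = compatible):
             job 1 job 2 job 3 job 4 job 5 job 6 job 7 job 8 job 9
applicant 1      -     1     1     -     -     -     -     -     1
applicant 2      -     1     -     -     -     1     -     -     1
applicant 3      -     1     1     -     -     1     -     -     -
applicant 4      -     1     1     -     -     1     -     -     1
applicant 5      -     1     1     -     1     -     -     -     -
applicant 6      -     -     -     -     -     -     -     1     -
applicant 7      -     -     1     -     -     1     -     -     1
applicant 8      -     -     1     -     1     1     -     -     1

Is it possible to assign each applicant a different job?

No

The set {applicant 1, applicant 2, applicant 3, applicant 4, applicant 5, applicant 7, applicant 8} has only 5 neighbours ({job 2, job 3, job 5, job 6, job 9}), so by Hall's theorem at most 6 of the 8 applicants can be matched.
Hence no matching covers every applicant.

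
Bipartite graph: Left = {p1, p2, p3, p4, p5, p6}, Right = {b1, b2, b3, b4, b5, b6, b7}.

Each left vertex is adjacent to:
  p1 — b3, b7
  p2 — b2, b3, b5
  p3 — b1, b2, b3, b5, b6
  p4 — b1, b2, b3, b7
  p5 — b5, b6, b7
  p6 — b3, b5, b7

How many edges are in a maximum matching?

A valid assignment of size 6: p1-b7, p2-b5, p3-b1, p4-b2, p5-b6, p6-b3.
All 6 left vertices are matched, so no larger matching exists.

6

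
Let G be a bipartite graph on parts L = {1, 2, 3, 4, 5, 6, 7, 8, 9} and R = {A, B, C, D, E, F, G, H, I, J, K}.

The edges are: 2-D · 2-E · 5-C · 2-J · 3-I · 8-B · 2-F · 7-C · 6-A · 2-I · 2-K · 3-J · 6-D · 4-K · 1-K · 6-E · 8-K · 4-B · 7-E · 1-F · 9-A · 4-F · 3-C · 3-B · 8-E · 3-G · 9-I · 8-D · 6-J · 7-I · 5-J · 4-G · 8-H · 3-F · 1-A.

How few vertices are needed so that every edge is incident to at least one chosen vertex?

A maximum matching has 9 edges (e.g. 1–F, 2–J, 3–G, 4–B, 5–C, 6–E, 7–I, 8–K, 9–A).
By König's theorem the minimum vertex cover has the same size. One such cover is {1, 2, 3, 4, 5, 6, 7, 8, 9}.

9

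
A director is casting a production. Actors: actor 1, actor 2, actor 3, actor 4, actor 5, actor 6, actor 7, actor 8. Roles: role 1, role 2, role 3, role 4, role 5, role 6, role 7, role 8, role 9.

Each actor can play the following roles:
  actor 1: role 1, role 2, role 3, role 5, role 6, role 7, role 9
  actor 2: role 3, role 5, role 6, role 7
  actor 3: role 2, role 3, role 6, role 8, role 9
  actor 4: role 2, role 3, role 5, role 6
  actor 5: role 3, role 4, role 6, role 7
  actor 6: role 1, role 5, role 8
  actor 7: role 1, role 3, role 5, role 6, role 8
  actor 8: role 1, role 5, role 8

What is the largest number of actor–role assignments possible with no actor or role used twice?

A valid assignment of size 8: actor 1→role 9, actor 2→role 6, actor 3→role 2, actor 4→role 3, actor 5→role 7, actor 6→role 8, actor 7→role 1, actor 8→role 5.
All 8 actors are matched, so no larger matching exists.

8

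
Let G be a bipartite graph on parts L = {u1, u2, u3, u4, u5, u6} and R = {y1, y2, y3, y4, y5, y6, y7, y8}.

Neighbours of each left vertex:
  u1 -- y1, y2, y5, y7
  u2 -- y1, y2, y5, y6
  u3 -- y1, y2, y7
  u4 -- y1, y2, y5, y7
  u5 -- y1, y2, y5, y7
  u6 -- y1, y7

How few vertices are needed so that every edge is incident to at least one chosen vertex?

{u2, y1, y2, y5, y7} is a vertex cover of size 5: every edge has an endpoint in this set.
No smaller cover exists because u1–y5, u2–y6, u3–y2, u4–y1, u5–y7 is a matching of size 5, and a cover must include an endpoint of each of these disjoint edges (König's theorem).

5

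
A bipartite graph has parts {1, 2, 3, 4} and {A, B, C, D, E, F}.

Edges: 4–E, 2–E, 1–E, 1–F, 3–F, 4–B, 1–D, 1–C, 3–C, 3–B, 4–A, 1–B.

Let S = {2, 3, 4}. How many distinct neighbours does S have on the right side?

5

The union of neighbours of {2, 3, 4} is {A, B, C, E, F}, which has 5 elements.
Since |N(S)| = 5 ≥ |S| = 3, Hall's condition holds for this subset.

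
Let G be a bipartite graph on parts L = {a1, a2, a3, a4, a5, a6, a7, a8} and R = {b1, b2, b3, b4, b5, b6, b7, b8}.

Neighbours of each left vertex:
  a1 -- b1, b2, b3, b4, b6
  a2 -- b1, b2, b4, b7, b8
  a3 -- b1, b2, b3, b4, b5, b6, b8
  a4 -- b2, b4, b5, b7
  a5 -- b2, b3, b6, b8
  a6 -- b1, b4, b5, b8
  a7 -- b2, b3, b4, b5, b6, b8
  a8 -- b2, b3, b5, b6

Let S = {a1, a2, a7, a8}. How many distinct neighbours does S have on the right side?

The union of neighbours of {a1, a2, a7, a8} is {b1, b2, b3, b4, b5, b6, b7, b8}, which has 8 elements.
Since |N(S)| = 8 ≥ |S| = 4, Hall's condition holds for this subset.

8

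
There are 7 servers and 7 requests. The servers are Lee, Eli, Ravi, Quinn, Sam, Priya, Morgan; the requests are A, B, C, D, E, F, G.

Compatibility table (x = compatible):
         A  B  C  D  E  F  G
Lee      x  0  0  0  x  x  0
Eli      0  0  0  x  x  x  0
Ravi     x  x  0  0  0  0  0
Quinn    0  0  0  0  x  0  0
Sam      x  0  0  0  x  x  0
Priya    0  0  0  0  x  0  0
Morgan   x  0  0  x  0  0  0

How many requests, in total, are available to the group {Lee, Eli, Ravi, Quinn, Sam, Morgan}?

5

The union of neighbours of {Lee, Eli, Ravi, Quinn, Sam, Morgan} is {A, B, D, E, F}, which has 5 elements.
Since |N(S)| = 5 < |S| = 6, Hall's condition fails for this subset.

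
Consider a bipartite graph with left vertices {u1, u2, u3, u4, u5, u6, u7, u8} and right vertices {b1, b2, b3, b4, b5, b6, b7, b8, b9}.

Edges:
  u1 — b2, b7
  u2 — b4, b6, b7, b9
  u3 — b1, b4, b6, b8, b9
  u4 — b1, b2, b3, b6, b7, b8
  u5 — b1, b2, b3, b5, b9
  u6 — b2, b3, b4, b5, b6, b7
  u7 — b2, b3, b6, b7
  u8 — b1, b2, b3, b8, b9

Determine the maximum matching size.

A valid assignment of size 8: u1→b2, u2→b7, u3→b6, u4→b8, u5→b9, u6→b5, u7→b3, u8→b1.
All 8 left vertices are matched, so no larger matching exists.

8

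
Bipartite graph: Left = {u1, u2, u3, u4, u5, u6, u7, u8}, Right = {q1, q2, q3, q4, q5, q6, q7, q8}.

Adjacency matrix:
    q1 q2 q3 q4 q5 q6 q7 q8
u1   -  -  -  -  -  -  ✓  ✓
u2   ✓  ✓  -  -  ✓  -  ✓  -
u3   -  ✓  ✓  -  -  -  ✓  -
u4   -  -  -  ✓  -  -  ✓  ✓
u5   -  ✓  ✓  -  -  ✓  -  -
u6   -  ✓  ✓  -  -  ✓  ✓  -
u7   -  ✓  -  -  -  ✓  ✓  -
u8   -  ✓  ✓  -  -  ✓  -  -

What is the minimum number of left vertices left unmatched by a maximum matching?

One maximum matching: u1→q8, u2→q5, u3→q3, u4→q4, u5→q6, u6→q7, u7→q2.
The set {u3, u5, u6, u7, u8} has only 4 neighbours ({q2, q3, q6, q7}), so by Hall's theorem at most 7 of the 8 left vertices can be matched.
That matches 7 of the 8, leaving 1 unmatched; no matching can do better.

1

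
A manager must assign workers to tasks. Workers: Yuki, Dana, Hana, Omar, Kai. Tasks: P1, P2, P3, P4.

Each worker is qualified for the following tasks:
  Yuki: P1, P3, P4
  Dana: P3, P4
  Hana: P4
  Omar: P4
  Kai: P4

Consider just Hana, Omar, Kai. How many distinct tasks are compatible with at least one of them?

1

The union of neighbours of {Hana, Omar, Kai} is {P4}, which has 1 element.
Since |N(S)| = 1 < |S| = 3, Hall's condition fails for this subset.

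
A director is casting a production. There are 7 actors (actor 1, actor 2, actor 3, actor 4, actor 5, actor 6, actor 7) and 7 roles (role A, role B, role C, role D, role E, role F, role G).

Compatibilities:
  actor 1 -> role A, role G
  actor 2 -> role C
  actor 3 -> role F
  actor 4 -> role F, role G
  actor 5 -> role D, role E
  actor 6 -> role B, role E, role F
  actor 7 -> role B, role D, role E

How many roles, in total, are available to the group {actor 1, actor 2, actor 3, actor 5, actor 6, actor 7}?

The union of neighbours of {actor 1, actor 2, actor 3, actor 5, actor 6, actor 7} is {role A, role B, role C, role D, role E, role F, role G}, which has 7 elements.
Since |N(S)| = 7 ≥ |S| = 6, Hall's condition holds for this subset.

7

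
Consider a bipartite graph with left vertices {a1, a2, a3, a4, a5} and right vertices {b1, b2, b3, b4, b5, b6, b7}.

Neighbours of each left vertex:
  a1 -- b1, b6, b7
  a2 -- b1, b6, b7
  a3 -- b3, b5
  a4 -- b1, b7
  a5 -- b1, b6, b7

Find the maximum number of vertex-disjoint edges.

For example, pair a1–b6, a2–b1, a3–b3, a4–b7.
The set {a1, a2, a4, a5} has only 3 neighbours ({b1, b6, b7}), so by Hall's theorem at most 4 of the 5 left vertices can be matched.

4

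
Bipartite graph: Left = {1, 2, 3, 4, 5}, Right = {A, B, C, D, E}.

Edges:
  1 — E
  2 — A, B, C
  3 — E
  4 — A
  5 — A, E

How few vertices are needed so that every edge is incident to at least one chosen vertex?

The 3 edges 1–E, 2–B, 4–A form a matching, so any vertex cover needs at least 3 vertices (one per matched edge).
Conversely {2, A, E} meets every edge and has exactly 3 vertices, so 3 is optimal.

3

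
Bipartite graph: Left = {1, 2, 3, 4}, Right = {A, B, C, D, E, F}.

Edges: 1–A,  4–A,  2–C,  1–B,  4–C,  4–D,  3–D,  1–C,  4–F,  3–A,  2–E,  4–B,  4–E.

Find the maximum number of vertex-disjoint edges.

A valid assignment of size 4: 1–B, 2–E, 3–D, 4–A.
This saturates every left vertex, so 4 is the maximum.

4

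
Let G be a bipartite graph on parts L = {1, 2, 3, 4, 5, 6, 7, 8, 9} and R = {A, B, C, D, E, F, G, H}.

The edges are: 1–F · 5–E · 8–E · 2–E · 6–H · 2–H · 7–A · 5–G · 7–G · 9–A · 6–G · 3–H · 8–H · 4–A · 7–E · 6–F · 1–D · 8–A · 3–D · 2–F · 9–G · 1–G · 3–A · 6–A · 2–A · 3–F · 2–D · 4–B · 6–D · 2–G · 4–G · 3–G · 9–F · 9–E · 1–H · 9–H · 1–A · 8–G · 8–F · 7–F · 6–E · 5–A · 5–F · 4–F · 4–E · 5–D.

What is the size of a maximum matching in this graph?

One maximum matching: 1-D, 2-H, 3-F, 4-B, 5-A, 6-G, 7-E.
The set {1, 2, 3, 5, 6, 7, 8, 9} has only 6 neighbours ({A, D, E, F, G, H}), so by Hall's theorem at most 7 of the 9 left vertices can be matched.

7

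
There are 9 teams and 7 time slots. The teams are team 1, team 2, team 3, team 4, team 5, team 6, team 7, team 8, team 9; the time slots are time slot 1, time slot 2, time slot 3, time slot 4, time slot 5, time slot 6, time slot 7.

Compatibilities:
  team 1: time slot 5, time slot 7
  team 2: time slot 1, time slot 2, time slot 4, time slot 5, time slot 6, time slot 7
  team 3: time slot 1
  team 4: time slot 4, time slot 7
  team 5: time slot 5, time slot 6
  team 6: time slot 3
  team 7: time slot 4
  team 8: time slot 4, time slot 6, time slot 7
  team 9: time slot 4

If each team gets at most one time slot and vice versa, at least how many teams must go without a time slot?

One maximum matching: team 1→time slot 5, team 2→time slot 2, team 3→time slot 1, team 4→time slot 7, team 5→time slot 6, team 6→time slot 3, team 7→time slot 4.
The set {team 1, team 4, team 5, team 7, team 8, team 9} has only 4 neighbours ({time slot 4, time slot 5, time slot 6, time slot 7}), so by Hall's theorem at most 7 of the 9 teams can be matched.
That matches 7 of the 9, leaving 2 unmatched; no matching can do better.

2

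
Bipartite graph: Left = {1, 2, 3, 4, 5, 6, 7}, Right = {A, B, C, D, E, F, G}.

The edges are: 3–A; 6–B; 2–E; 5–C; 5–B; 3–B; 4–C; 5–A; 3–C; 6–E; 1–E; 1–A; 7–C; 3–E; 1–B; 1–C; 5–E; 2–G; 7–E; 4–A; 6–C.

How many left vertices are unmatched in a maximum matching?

For example, pair 1→C, 2→G, 3→E, 4→A, 5→B.
The set {1, 3, 4, 5, 6, 7} has only 4 neighbours ({A, B, C, E}), so by Hall's theorem at most 5 of the 7 left vertices can be matched.
That matches 5 of the 7, leaving 2 unmatched; no matching can do better.

2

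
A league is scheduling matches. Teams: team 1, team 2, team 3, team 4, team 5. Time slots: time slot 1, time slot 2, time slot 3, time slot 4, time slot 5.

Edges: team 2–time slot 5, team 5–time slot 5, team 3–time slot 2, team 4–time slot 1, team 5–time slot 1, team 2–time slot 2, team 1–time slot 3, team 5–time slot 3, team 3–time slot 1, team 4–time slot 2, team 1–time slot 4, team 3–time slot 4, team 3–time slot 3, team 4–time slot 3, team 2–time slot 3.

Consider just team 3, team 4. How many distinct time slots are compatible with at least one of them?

4

The union of neighbours of {team 3, team 4} is {time slot 1, time slot 2, time slot 3, time slot 4}, which has 4 elements.
Since |N(S)| = 4 ≥ |S| = 2, Hall's condition holds for this subset.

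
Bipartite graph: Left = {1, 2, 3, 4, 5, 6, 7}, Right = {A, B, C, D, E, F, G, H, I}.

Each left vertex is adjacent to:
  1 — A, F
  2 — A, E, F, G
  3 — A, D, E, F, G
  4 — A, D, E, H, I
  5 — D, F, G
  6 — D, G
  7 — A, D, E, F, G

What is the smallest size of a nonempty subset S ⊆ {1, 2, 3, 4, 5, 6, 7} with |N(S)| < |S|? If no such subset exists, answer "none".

6

Take S = {1, 2, 3, 5, 6, 7}. Its neighbourhood is {A, D, E, F, G}, so |N(S)| = 5 < |S| = 6.
Every subset of size less than 6 has at least as many neighbours as members, so 6 is the minimum.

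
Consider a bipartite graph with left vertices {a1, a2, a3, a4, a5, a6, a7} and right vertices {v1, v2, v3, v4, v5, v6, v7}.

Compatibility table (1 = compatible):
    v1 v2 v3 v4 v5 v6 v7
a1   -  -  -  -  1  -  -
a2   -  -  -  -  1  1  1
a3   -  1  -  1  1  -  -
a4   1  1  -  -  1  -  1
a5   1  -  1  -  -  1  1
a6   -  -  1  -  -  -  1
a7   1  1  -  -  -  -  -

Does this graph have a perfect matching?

A valid assignment of size 7: a1-v5, a2-v6, a3-v4, a4-v7, a5-v1, a6-v3, a7-v2.
All 7 left vertices are covered.

Yes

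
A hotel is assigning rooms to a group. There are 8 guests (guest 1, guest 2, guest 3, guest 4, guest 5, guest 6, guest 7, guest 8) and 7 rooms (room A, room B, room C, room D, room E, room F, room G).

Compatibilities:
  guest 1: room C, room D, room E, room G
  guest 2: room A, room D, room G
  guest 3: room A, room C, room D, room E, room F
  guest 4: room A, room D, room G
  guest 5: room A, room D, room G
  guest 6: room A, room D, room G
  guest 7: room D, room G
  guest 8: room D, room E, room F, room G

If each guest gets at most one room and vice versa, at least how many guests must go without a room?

For example, pair guest 1–room E, guest 2–room A, guest 3–room C, guest 4–room D, guest 5–room G, guest 8–room F.
The set {guest 2, guest 4, guest 5, guest 6, guest 7} has only 3 neighbours ({room A, room D, room G}), so by Hall's theorem at most 6 of the 8 guests can be matched.
That matches 6 of the 8, leaving 2 unmatched; no matching can do better.

2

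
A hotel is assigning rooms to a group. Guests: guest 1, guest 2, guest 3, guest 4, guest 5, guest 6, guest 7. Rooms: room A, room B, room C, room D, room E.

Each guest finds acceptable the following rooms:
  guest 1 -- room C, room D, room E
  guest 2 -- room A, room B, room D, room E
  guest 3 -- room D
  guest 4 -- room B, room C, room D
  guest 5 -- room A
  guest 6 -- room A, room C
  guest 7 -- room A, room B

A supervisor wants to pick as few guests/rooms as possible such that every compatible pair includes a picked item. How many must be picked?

5

{room A, room B, room C, room D, room E} is a vertex cover of size 5: every edge has an endpoint in this set.
No smaller cover exists because guest 1–room C, guest 2–room E, guest 3–room D, guest 4–room B, guest 5–room A is a matching of size 5, and a cover must include an endpoint of each of these disjoint edges (König's theorem).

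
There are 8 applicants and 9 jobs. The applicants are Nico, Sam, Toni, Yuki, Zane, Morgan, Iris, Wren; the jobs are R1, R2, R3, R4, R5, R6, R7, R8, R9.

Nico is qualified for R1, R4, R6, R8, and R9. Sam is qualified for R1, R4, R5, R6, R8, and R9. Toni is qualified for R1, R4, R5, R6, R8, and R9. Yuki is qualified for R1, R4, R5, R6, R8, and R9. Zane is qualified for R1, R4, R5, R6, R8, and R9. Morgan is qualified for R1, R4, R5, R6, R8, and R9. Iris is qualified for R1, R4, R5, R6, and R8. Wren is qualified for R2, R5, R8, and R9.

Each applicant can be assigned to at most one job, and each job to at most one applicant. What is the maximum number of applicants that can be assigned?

One maximum matching: Nico-R8, Sam-R5, Toni-R1, Yuki-R4, Zane-R6, Morgan-R9, Wren-R2.
The set {Nico, Sam, Toni, Yuki, Zane, Morgan, Iris} has only 6 neighbours ({R1, R4, R5, R6, R8, R9}), so by Hall's theorem at most 7 of the 8 applicants can be matched.

7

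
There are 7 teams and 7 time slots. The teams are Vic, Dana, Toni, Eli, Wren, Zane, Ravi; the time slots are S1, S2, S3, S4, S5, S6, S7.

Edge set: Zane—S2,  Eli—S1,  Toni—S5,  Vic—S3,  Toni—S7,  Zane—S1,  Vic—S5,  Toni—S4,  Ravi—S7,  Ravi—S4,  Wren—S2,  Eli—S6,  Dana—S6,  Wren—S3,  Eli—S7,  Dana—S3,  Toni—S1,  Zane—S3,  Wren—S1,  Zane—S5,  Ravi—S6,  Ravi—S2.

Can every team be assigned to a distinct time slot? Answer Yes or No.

One maximum matching: Vic–S5, Dana–S6, Toni–S4, Eli–S7, Wren–S1, Zane–S3, Ravi–S2.
Every team is matched, so this is a perfect matching.

Yes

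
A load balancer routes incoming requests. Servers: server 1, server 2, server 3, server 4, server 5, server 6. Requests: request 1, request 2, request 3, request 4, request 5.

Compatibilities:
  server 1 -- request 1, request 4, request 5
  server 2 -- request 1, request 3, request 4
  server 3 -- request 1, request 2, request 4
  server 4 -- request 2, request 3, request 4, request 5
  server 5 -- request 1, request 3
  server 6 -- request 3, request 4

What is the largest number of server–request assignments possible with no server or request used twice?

One maximum matching: server 1-request 5, server 2-request 4, server 3-request 1, server 4-request 2, server 5-request 3.
The set {server 1, server 2, server 3, server 4, server 5, server 6} has only 5 neighbours ({request 1, request 2, request 3, request 4, request 5}), so by Hall's theorem at most 5 of the 6 servers can be matched.

5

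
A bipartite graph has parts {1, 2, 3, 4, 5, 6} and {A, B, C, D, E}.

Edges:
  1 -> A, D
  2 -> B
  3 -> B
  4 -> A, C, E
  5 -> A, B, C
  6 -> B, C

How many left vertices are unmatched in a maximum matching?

1

For example, pair 1–D, 2–B, 4–E, 5–A, 6–C.
The set {2, 3} has only 1 neighbour ({B}), so by Hall's theorem at most 5 of the 6 left vertices can be matched.
That matches 5 of the 6, leaving 1 unmatched; no matching can do better.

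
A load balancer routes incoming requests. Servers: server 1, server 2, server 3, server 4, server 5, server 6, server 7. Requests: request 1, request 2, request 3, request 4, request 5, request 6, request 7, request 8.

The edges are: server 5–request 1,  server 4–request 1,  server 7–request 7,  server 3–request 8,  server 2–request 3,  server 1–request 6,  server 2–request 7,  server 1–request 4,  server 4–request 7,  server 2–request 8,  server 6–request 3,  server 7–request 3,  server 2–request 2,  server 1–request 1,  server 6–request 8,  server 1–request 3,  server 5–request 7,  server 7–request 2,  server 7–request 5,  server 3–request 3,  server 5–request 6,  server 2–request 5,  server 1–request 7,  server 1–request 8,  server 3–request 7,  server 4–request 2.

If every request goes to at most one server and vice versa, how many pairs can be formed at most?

7

One maximum matching: server 1→request 4, server 2→request 5, server 3→request 3, server 4→request 2, server 5→request 6, server 6→request 8, server 7→request 7.
This saturates every server, so 7 is the maximum.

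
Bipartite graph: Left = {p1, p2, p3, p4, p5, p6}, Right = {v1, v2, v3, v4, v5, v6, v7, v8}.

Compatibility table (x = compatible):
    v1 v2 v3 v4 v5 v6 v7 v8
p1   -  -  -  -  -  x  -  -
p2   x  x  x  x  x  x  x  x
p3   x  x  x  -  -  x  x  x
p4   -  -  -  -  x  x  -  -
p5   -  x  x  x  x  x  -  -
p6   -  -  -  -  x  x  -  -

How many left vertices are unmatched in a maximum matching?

A valid assignment of size 5: p1–v6, p2–v8, p3–v2, p4–v5, p5–v3.
The set {p1, p4, p6} has only 2 neighbours ({v5, v6}), so by Hall's theorem at most 5 of the 6 left vertices can be matched.
That matches 5 of the 6, leaving 1 unmatched; no matching can do better.

1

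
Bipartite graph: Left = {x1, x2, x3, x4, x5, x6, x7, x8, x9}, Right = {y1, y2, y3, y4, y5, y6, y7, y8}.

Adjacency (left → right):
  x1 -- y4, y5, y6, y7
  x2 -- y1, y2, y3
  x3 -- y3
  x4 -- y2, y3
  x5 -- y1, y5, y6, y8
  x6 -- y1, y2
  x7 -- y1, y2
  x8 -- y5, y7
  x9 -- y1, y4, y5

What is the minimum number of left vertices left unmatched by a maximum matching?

2

For example, pair x1→y7, x2→y1, x3→y3, x4→y2, x5→y6, x8→y5, x9→y4.
The set {x2, x3, x4, x6, x7} has only 3 neighbours ({y1, y2, y3}), so by Hall's theorem at most 7 of the 9 left vertices can be matched.
That matches 7 of the 9, leaving 2 unmatched; no matching can do better.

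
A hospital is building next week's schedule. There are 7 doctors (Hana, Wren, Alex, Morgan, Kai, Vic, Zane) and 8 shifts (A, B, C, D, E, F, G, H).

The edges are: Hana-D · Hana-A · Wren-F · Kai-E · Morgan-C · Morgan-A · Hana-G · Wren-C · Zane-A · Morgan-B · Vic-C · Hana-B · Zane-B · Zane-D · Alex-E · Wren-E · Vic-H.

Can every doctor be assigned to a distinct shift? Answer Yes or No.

The set {Alex, Kai} has only 1 neighbour ({E}), so by Hall's theorem at most 6 of the 7 doctors can be matched.
Hence no matching covers every doctor.

No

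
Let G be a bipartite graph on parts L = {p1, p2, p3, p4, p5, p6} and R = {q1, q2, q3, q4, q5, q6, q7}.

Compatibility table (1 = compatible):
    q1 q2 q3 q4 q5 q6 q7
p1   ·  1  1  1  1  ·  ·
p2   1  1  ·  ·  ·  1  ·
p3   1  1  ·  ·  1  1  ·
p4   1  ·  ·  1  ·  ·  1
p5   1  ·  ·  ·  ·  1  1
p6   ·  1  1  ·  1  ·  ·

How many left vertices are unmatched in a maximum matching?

One maximum matching: p1→q5, p2→q6, p3→q1, p4→q4, p5→q7, p6→q2.
All 6 left vertices are matched, so no larger matching exists.
That matches 6 of the 6, leaving 0 unmatched; no matching can do better.

0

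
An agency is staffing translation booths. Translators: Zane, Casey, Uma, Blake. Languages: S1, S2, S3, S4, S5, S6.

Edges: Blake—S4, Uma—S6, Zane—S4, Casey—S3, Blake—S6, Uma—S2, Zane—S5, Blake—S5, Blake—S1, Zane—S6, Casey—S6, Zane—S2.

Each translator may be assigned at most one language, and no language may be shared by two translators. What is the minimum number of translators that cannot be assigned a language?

One maximum matching: Zane-S2, Casey-S3, Uma-S6, Blake-S4.
All 4 translators are matched, so no larger matching exists.
That matches 4 of the 4, leaving 0 unmatched; no matching can do better.

0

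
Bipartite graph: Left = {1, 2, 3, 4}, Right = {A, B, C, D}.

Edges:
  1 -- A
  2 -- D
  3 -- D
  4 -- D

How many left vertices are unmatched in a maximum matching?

2

One maximum matching: 1→A, 2→D.
The set {2, 3, 4} has only 1 neighbour ({D}), so by Hall's theorem at most 2 of the 4 left vertices can be matched.
That matches 2 of the 4, leaving 2 unmatched; no matching can do better.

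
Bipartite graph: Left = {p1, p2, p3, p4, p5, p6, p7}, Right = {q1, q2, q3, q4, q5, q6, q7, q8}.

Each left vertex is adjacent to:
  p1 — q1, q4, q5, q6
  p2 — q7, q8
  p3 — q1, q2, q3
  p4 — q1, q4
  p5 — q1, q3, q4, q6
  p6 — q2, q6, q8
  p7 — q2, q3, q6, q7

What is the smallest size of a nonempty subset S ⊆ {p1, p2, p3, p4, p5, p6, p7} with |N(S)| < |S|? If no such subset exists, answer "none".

none

A matching saturating every left vertex exists, for instance p1→q5, p2→q7, p3→q2, p4→q1, p5→q4, p6→q8, p7→q6.
By Hall's marriage theorem, this means |N(S)| ≥ |S| for every subset S, so no violating subset exists.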